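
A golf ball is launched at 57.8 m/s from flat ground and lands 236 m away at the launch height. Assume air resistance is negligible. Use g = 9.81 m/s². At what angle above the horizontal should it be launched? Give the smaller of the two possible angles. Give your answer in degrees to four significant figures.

R = v₀² sin 2θ / g gives sin 2θ = gR/v₀² = 9.81·236/57.8² = 0.6930.
2θ = 43.87° or 180° − 43.87° = 136.1°, so θ = 21.93° or 68.07°.
The smaller angle is 21.93°.

21.93°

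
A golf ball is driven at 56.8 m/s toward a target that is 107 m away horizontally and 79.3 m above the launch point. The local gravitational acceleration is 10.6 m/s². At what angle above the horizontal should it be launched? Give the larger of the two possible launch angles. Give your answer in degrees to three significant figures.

Trajectory: y = x tanθ − g x² (1 + tan²θ)/(2v₀²). With x = 107, y = 79.3, v₀ = 56.8, g = 10.6:
18.81 tan²θ − 107 tanθ + (98.11) = 0.
tanθ = [107 ± √(107² − 4 × 18.81 × (98.11))] / (2 × 18.81) = (107 ± 63.78) / 37.62, giving tanθ = 1.149 or 4.540.
θ = 48.96° or 77.58°; the larger is 77.58°.

77.6°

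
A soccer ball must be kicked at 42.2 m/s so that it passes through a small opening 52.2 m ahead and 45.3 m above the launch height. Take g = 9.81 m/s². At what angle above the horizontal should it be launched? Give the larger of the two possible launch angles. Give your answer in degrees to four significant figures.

Trajectory: y = x tanθ − g x² (1 + tan²θ)/(2v₀²). With x = 52.2, y = 45.3, v₀ = 42.2, g = 9.81:
7.505 tan²θ − 52.2 tanθ + (52.81) = 0.
tanθ = [52.2 ± √(52.2² − 4 × 7.505 × (52.81))] / (2 × 7.505) = (52.2 ± 33.76) / 15.01, giving tanθ = 1.229 or 5.727.
θ = 50.86° or 80.09°; the larger is 80.09°.

80.09°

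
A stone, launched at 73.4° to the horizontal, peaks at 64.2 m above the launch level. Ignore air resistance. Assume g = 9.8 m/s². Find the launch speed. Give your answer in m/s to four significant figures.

At the peak v_y = 0, so v_y0 = √(2gH) = √(2 × 9.80 × 64.2) = 35.47 m/s.
v_y0 = v₀ sin θ ⇒ v₀ = 35.47 / sin 73.4° = 37.02 m/s.

37.02 m/s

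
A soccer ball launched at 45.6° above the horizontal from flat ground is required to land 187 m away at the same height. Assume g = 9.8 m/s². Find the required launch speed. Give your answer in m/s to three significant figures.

From R = (v₀² / g) sin 2θ: v₀ = √(gR / sin 2θ).
v₀ = √(9.80 × 187 / sin 91.20°) = √(1833 / 0.9998) = √1833.0 = 42.81 m/s.

42.8 m/s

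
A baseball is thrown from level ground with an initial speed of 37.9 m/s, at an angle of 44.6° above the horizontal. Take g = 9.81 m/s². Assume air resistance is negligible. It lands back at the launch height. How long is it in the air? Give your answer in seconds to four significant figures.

Horizontal component vₓ = 37.90 cos 44.6° = 26.99 m/s; vertical v_y0 = 37.90 sin 44.6° = 26.61 m/s.
Time of flight on level ground: T = 2 v_y0 / g = 2 × 26.61 / 9.81 = 5.425 s.

5.425 s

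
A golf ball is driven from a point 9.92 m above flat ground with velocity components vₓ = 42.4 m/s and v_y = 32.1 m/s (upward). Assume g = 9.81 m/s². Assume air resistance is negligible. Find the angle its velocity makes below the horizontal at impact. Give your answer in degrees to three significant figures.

The projectile lands when y = 9.92 + (32.10) t − ½·9.81·t² = 0. Positive root: t = (32.10 + √(32.10² + 2·9.81·9.92)) / 9.81 = (32.10 + 35.00) / 9.81 = 6.840 s.
At impact: v_y = v_y0 − g t = −35.00 m/s; vₓ = 42.40 m/s.
Angle below horizontal: arctan(|v_y|/vₓ) = arctan(35.00/42.40) = 39.54°.

39.5°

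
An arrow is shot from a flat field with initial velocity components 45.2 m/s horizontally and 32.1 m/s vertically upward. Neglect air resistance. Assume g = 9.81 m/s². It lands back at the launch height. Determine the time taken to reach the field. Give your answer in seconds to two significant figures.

6.5 s

Landing at launch height ⇒ T = 2 v_y0 / g = 2 × 32.10 / 9.81 = 6.544 s.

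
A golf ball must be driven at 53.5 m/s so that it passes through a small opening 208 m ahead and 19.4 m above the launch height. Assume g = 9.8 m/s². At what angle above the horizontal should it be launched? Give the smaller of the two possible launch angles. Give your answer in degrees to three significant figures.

Trajectory: y = x tanθ − g x² (1 + tan²θ)/(2v₀²). With x = 208, y = 19.4, v₀ = 53.5, g = 9.80:
74.07 tan²θ − 208 tanθ + (93.47) = 0.
tanθ = [208 ± √(208² − 4 × 74.07 × (93.47))] / (2 × 74.07) = (208 ± 124.8) / 148.1, giving tanθ = 0.5617 or 2.247.
θ = 29.32° or 66.01°; the smaller is 29.32°.

29.3°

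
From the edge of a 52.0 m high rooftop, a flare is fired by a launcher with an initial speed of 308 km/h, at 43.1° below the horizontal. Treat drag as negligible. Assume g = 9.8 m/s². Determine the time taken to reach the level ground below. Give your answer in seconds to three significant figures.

Convert: 308 km/h = 308/3.6 = 85.56 m/s.
Components: vₓ = 85.56 cos 43.1° = 62.47 m/s, v_y0 = −58.46 m/s (downward).
With up positive and y = 0 at the ground: y(t) = 52.0 + (−58.46) t − 4.900 t². Setting y = 0 and taking the positive root: t = [−58.46 + √(58.46² + 2·9.80·52.0)] / 9.80 = (−58.46 + 66.61) / 9.80 = 0.8316 s.

0.832 s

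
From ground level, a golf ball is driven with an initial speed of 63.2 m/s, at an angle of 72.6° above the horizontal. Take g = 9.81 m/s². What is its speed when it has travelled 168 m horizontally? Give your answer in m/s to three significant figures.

32.9 m/s

vₓ = 63.20 cos 72.6° = 18.90 m/s; v_y0 = 63.20 sin 72.6° = 60.31 m/s.
At x = 168 m, t = x/vₓ = 168/18.90 = 8.889 s.
Vertical velocity there: v_y = v_y0 − g t = 60.31 − 9.81 × 8.889 = −26.89 m/s.
Speed: √(vₓ² + v_y²) = √(18.90² + 26.89²) = 32.87 m/s.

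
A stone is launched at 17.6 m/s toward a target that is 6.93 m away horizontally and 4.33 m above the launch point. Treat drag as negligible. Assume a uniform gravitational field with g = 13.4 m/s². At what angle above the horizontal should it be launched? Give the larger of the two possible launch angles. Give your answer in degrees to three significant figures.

80.2°

Trajectory: y = x tanθ − g x² (1 + tan²θ)/(2v₀²). With x = 6.93, y = 4.33, v₀ = 17.6, g = 13.4:
1.039 tan²θ − 6.93 tanθ + (5.369) = 0.
tanθ = [6.93 ± √(6.93² − 4 × 1.039 × (5.369))] / (2 × 1.039) = (6.93 ± 5.071) / 2.078, giving tanθ = 0.8947 or 5.777.
θ = 41.82° or 80.18°; the larger is 80.18°.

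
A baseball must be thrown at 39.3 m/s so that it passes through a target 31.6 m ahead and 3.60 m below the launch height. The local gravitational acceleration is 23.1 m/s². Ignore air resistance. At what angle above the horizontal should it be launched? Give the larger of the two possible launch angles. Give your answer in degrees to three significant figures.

Trajectory: y = x tanθ − g x² (1 + tan²θ)/(2v₀²). With x = 31.6, y = −3.60, v₀ = 39.3, g = 23.1:
7.467 tan²θ − 31.6 tanθ + (3.867) = 0.
tanθ = [31.6 ± √(31.6² − 4 × 7.467 × (3.867))] / (2 × 7.467) = (31.6 ± 29.72) / 14.93, giving tanθ = 0.1261 or 4.106.
θ = 7.190° or 76.31°; the larger is 76.31°.

76.3°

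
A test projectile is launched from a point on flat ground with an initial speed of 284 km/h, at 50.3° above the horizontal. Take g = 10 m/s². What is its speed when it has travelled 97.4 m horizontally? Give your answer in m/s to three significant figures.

Convert: 284 km/h = 284/3.6 = 78.89 m/s.
vₓ = 78.89 cos 50.3° = 50.39 m/s; v_y0 = 78.89 sin 50.3° = 60.70 m/s.
x = vₓ t ⇒ t = 97.4/50.39 = 1.933 s.
Vertical velocity there: v_y = v_y0 − g t = 60.70 − 10.0 × 1.933 = 41.37 m/s.
Speed: √(vₓ² + v_y²) = √(50.39² + 41.37²) = 65.20 m/s.

65.2 m/s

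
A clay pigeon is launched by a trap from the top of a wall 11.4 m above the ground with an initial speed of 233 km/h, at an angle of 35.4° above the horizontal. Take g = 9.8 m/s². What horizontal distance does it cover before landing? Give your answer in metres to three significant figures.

419 m

Convert: 233 km/h = 233/3.6 = 64.72 m/s.
vₓ = 64.72 cos 35.4° = 52.76 m/s; v_y0 = 64.72 sin 35.4° = 37.49 m/s.
With up positive and y = 0 at the ground: y(t) = 11.4 + (37.49) t − 4.900 t². Setting y = 0 and taking the positive root: t = [37.49 + √(37.49² + 2·9.80·11.4)] / 9.80 = (37.49 + 40.36) / 9.80 = 7.944 s.
Horizontal distance: R = vₓ t = 52.76 × 7.944 = 419.1 m.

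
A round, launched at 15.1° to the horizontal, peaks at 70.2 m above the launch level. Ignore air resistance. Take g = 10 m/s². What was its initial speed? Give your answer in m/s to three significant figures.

At the peak v_y = 0, so v_y0 = √(2gH) = √(2 × 10.0 × 70.2) = 37.47 m/s.
v_y0 = v₀ sin θ ⇒ v₀ = 37.47 / sin 15.1° = 143.8 m/s.

144 m/s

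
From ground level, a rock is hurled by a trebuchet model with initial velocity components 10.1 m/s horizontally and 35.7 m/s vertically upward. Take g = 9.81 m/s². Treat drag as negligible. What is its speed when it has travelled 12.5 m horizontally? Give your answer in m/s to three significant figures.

25.6 m/s

Time to reach x = 12.5 m: t = x/vₓ = 12.5/10.10 = 1.238 s.
Vertical velocity there: v_y = v_y0 − g t = 35.70 − 9.81 × 1.238 = 23.56 m/s.
Speed: √(vₓ² + v_y²) = √(10.10² + 23.56²) = 25.63 m/s.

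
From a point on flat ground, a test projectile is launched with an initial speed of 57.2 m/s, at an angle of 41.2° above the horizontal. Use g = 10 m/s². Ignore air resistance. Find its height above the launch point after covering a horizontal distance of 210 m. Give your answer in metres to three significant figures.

Components: vₓ = 57.20 cos 41.2° = 43.04 m/s, v_y0 = 57.20 sin 41.2° = 37.68 m/s.
At x = 210 m, t = x/vₓ = 210/43.04 = 4.879 s.
Height: y = v_y0 t − ½ g t² = 37.68 × 4.879 − 5.000 × 4.879² = 183.8 − 119.0 = 64.80 m.

64.8 m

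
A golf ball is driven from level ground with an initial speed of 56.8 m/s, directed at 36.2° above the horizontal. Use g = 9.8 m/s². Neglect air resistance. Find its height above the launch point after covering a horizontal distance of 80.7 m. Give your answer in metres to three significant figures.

vₓ = 56.80 cos 36.2° = 45.84 m/s; v_y0 = 56.80 sin 36.2° = 33.55 m/s.
x = vₓ t ⇒ t = 80.7/45.84 = 1.761 s.
Height: y = v_y0 t − ½ g t² = 33.55 × 1.761 − 4.900 × 1.761² = 59.06 − 15.19 = 43.87 m.

43.9 m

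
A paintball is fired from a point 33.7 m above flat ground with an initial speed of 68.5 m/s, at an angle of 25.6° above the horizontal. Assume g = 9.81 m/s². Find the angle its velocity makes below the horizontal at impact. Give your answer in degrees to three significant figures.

Horizontal component vₓ = 68.50 cos 25.6° = 61.78 m/s; vertical v_y0 = 68.50 sin 25.6° = 29.60 m/s.
With up positive and y = 0 at the ground: y(t) = 33.7 + (29.60) t − 4.905 t². Setting y = 0 and taking the positive root: t = [29.60 + √(29.60² + 2·9.81·33.7)] / 9.81 = (29.60 + 39.21) / 9.81 = 7.014 s.
At impact: v_y = v_y0 − g t = −39.21 m/s; vₓ = 61.78 m/s.
Angle below horizontal: arctan(|v_y|/vₓ) = arctan(39.21/61.78) = 32.40°.

32.4°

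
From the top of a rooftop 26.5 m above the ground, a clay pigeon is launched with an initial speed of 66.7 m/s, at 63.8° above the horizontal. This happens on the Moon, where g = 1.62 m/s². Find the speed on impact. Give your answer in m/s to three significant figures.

Horizontal component vₓ = 66.70 cos 63.8° = 29.45 m/s; vertical v_y0 = 66.70 sin 63.8° = 59.85 m/s.
The projectile lands when y = 26.5 + (59.85) t − ½·1.62·t² = 0. Positive root: t = (59.85 + √(59.85² + 2·1.62·26.5)) / 1.62 = (59.85 + 60.56) / 1.62 = 74.33 s.
Vertical velocity at impact: v_y = v_y0 − g t = 59.85 − 1.62 × 74.33 = −60.56 m/s.
Speed: |v| = √(vₓ² + v_y²) = √(29.45² + 60.56²) = 67.34 m/s.

67.3 m/s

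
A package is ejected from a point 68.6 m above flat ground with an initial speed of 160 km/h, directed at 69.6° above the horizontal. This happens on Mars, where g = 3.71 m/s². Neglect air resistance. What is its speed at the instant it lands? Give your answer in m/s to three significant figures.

49.8 m/s

Convert: 160 km/h = 160/3.6 = 44.44 m/s.
Horizontal component vₓ = 44.44 cos 69.6° = 15.49 m/s; vertical v_y0 = 44.44 sin 69.6° = 41.66 m/s.
Vertical motion (up positive, ground at y = 0): 1.855 t² − (41.66) t − 68.6 = 0, so t = (41.66 + √(41.66² + 2·3.71·68.6)) / 3.71 = (41.66 + 47.37) / 3.71 = 24.00 s.
Vertical velocity at impact: v_y = v_y0 − g t = 41.66 − 3.71 × 24.00 = −47.37 m/s.
Speed: |v| = √(vₓ² + v_y²) = √(15.49² + 47.37²) = 49.84 m/s.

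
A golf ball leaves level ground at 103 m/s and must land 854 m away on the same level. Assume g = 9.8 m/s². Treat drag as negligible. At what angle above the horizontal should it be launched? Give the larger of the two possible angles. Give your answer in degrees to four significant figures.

63.96°

From R = (v₀²/g) sin 2θ: sin 2θ = 9.80 × 854 / 10609 = 0.7889.
2θ = 52.08° or 180° − 52.08° = 127.9°, so θ = 26.04° or 63.96°.
The larger angle is 63.96°.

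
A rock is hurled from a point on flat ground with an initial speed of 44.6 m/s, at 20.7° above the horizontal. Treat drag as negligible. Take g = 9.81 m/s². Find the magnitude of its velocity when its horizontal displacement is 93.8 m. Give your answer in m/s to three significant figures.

42.2 m/s

Components: vₓ = 44.60 cos 20.7° = 41.72 m/s, v_y0 = 44.60 sin 20.7° = 15.76 m/s.
At x = 93.8 m, t = x/vₓ = 93.8/41.72 = 2.248 s.
Vertical velocity there: v_y = v_y0 − g t = 15.76 − 9.81 × 2.248 = −6.291 m/s.
Speed: √(vₓ² + v_y²) = √(41.72² + 6.291²) = 42.19 m/s.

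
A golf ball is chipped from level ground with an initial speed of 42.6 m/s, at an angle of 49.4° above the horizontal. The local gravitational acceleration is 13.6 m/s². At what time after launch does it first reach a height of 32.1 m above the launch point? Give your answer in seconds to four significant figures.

1.411 s

Components: vₓ = 42.60 cos 49.4° = 27.72 m/s, v_y0 = 42.60 sin 49.4° = 32.34 m/s.
Height y(t) = 32.34 t − 6.800 t² = 32.1 gives 6.800 t² − 32.34 t + 32.1 = 0.
Quadratic formula: t = (32.34 ± √173.08) / 13.6 = (32.34 ± 13.16) / 13.6 → t = 1.411 s or 3.346 s.
The first (ascending) time is 1.411 s.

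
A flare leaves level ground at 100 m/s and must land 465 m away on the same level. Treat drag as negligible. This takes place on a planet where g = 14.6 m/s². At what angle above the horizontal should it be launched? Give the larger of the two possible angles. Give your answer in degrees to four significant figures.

Level-ground range R = v₀² sin(2θ)/g ⇒ sin(2θ) = gR/v₀² = 14.6 × 465 / 100² = 0.6789.
2θ = 42.76° or 180° − 42.76° = 137.2°, so θ = 21.38° or 68.62°.
The larger angle is 68.62°.

68.62°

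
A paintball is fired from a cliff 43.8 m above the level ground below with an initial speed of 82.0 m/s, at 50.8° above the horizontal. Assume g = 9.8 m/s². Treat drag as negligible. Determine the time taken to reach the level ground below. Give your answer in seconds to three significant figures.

Horizontal component vₓ = 82.00 cos 50.8° = 51.83 m/s; vertical v_y0 = 82.00 sin 50.8° = 63.55 m/s.
With up positive and y = 0 at the ground: y(t) = 43.8 + (63.55) t − 4.900 t². Setting y = 0 and taking the positive root: t = [63.55 + √(63.55² + 2·9.80·43.8)] / 9.80 = (63.55 + 69.98) / 9.80 = 13.62 s.

13.6 s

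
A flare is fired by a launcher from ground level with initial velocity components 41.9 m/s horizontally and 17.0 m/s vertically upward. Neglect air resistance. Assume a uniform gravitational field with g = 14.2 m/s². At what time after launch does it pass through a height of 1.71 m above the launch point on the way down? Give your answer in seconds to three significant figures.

2.29 s

Set y = v_y0 t − ½ g t² = 1.71: 7.100 t² − 17.00 t + 1.71 = 0.
Quadratic formula: t = (17.00 ± √240.44) / 14.2 = (17.00 ± 15.51) / 14.2 → t = 0.1052 s or 2.289 s.
The descending-branch root is 2.289 s.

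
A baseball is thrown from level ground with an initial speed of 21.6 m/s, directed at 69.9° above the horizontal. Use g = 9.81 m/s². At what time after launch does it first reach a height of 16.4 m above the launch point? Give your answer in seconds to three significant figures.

Resolve: vₓ = 21.60 cos 69.9° = 7.423 m/s and v_y0 = 21.60 sin 69.9° = 20.28 m/s.
Height y(t) = 20.28 t − 4.905 t² = 16.4 gives 4.905 t² − 20.28 t + 16.4 = 0.
t = [20.28 ± √(20.28² − 2·9.81·16.4)] / 9.81 = (20.28 ± 9.470) / 9.81, so t = 1.102 s or t = 3.033 s.
The first (ascending) time is 1.102 s.

1.10 s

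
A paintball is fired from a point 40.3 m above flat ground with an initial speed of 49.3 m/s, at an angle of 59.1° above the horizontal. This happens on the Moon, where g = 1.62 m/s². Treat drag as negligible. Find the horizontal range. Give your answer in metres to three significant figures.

1350 m

Resolve: vₓ = 49.30 cos 59.1° = 25.32 m/s and v_y0 = 49.30 sin 59.1° = 42.30 m/s.
The projectile lands when y = 40.3 + (42.30) t − ½·1.62·t² = 0. Positive root: t = (42.30 + √(42.30² + 2·1.62·40.3)) / 1.62 = (42.30 + 43.82) / 1.62 = 53.16 s.
Horizontal distance: R = vₓ t = 25.32 × 53.16 = 1346 m.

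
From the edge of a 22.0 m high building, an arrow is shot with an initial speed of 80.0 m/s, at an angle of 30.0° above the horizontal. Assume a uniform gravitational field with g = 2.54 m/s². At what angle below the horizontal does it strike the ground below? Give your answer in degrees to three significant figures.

30.8°

Components: vₓ = 80.00 cos 30.0° = 69.28 m/s, v_y0 = 80.00 sin 30.0° = 40.00 m/s.
The projectile lands when y = 22.0 + (40.00) t − ½·2.54·t² = 0. Positive root: t = (40.00 + √(40.00² + 2·2.54·22.0)) / 2.54 = (40.00 + 41.37) / 2.54 = 32.04 s.
At impact: v_y = v_y0 − g t = −41.37 m/s; vₓ = 69.28 m/s.
Angle below horizontal: arctan(|v_y|/vₓ) = arctan(41.37/69.28) = 30.84°.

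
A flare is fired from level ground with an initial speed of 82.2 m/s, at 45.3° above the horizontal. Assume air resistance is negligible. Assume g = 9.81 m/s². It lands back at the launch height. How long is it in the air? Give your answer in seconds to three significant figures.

Horizontal component vₓ = 82.20 cos 45.3° = 57.82 m/s; vertical v_y0 = 82.20 sin 45.3° = 58.43 m/s.
It returns to y = 0 when t = 2 v_y0 / g = 2(58.43)/9.81 = 11.91 s.

11.9 s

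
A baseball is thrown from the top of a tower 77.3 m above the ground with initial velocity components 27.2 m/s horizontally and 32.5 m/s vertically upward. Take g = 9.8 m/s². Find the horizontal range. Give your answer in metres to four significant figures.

Vertical motion (up positive, ground at y = 0): 4.900 t² − (32.50) t − 77.3 = 0, so t = (32.50 + √(32.50² + 2·9.80·77.3)) / 9.80 = (32.50 + 50.71) / 9.80 = 8.491 s.
Horizontal distance: R = vₓ t = 27.20 × 8.491 = 230.9 m.

230.9 m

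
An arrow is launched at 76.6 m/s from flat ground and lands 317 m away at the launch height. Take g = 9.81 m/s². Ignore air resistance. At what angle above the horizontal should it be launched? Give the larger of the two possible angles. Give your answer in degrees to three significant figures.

From R = (v₀²/g) sin 2θ: sin 2θ = 9.81 × 317 / 5867.6 = 0.5300.
2θ = 32.01° or 180° − 32.01° = 148.0°, so θ = 16.00° or 74.00°.
The larger angle is 74.00°.

74.0°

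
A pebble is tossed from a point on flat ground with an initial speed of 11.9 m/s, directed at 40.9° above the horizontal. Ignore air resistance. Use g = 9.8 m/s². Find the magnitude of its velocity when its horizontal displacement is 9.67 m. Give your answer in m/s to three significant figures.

Horizontal component vₓ = 11.90 cos 40.9° = 8.995 m/s; vertical v_y0 = 11.90 sin 40.9° = 7.791 m/s.
Time to reach x = 9.67 m: t = x/vₓ = 9.67/8.995 = 1.075 s.
Vertical velocity there: v_y = v_y0 − g t = 7.791 − 9.80 × 1.075 = −2.744 m/s.
Speed: √(vₓ² + v_y²) = √(8.995² + 2.744²) = 9.404 m/s.

9.40 m/s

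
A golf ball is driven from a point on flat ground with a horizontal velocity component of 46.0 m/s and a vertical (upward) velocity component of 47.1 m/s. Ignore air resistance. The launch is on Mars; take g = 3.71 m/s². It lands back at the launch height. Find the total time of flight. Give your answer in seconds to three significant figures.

25.4 s

Time of flight on level ground: T = 2 v_y0 / g = 2 × 47.10 / 3.71 = 25.39 s.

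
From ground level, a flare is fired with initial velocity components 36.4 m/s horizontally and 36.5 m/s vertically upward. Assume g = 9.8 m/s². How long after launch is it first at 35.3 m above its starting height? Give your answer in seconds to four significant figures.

1.142 s

Set y = v_y0 t − ½ g t² = 35.3: 4.900 t² − 36.50 t + 35.3 = 0.
t = [36.50 ± √(36.50² − 2·9.80·35.3)] / 9.80 = (36.50 ± 25.31) / 9.80, so t = 1.142 s or t = 6.307 s.
The first (ascending) time is 1.142 s.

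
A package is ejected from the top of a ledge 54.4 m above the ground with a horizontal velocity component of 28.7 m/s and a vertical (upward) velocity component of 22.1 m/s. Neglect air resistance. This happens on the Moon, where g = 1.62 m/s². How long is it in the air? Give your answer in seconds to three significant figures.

With up positive and y = 0 at the ground: y(t) = 54.4 + (22.10) t − 0.8100 t². Setting y = 0 and taking the positive root: t = [22.10 + √(22.10² + 2·1.62·54.4)] / 1.62 = (22.10 + 25.78) / 1.62 = 29.56 s.

29.6 s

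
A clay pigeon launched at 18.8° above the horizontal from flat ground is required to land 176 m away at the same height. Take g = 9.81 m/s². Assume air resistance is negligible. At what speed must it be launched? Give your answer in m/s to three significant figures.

53.2 m/s

From R = (v₀² / g) sin 2θ: v₀ = √(gR / sin 2θ).
v₀ = √(9.81 × 176 / sin 37.60°) = √(1727 / 0.6101) = √2829.8 = 53.20 m/s.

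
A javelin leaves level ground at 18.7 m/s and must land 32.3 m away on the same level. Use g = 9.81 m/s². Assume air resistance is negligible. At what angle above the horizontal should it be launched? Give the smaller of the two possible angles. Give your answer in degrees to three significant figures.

R = v₀² sin 2θ / g gives sin 2θ = gR/v₀² = 9.81·32.3/18.7² = 0.9061.
2θ = 64.98° or 180° − 64.98° = 115.0°, so θ = 32.49° or 57.51°.
The smaller angle is 32.49°.

32.5°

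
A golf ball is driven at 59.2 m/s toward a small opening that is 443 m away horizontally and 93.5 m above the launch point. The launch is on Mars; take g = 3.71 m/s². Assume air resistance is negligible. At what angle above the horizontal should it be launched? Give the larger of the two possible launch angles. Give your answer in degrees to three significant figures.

75.1°

Trajectory: y = x tanθ − g x² (1 + tan²θ)/(2v₀²). With x = 443, y = 93.5, v₀ = 59.2, g = 3.71:
103.9 tan²θ − 443 tanθ + (197.4) = 0.
tanθ = [443 ± √(443² − 4 × 103.9 × (197.4))] / (2 × 103.9) = (443 ± 338.0) / 207.7, giving tanθ = 0.5054 or 3.759.
θ = 26.81° or 75.10°; the larger is 75.10°.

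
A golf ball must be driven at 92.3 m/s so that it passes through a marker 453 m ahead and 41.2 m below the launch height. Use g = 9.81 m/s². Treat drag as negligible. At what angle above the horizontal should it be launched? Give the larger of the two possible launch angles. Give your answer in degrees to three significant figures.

74.7°

Trajectory: y = x tanθ − g x² (1 + tan²θ)/(2v₀²). With x = 453, y = −41.2, v₀ = 92.3, g = 9.81:
118.1 tan²θ − 453 tanθ + (76.95) = 0.
tanθ = [453 ± √(453² − 4 × 118.1 × (76.95))] / (2 × 118.1) = (453 ± 410.9) / 236.3, giving tanθ = 0.1781 or 3.656.
θ = 10.10° or 74.70°; the larger is 74.70°.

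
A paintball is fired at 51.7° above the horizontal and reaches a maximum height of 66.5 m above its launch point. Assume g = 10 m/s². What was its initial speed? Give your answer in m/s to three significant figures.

At the peak v_y = 0, so v_y0 = √(2gH) = √(2 × 10.0 × 66.5) = 36.47 m/s.
v_y0 = v₀ sin θ ⇒ v₀ = 36.47 / sin 51.7° = 46.47 m/s.

46.5 m/s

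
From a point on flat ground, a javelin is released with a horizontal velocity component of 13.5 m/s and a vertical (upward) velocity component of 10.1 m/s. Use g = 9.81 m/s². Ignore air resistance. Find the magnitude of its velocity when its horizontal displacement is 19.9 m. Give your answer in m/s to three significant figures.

14.2 m/s

x = vₓ t ⇒ t = 19.9/13.50 = 1.474 s.
Vertical velocity there: v_y = v_y0 − g t = 10.10 − 9.81 × 1.474 = −4.361 m/s.
Speed: √(vₓ² + v_y²) = √(13.50² + 4.361²) = 14.19 m/s.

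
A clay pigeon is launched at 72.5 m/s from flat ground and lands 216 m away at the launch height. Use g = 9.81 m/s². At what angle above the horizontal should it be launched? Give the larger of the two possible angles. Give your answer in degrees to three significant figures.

78.1°

From R = (v₀²/g) sin 2θ: sin 2θ = 9.81 × 216 / 5256.2 = 0.4031.
2θ = 23.77° or 180° − 23.77° = 156.2°, so θ = 11.89° or 78.11°.
The larger angle is 78.11°.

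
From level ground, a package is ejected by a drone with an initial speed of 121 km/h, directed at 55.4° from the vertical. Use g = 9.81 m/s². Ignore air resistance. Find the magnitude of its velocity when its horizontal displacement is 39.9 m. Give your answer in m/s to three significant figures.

28.1 m/s

Convert: 121 km/h = 121/3.6 = 33.61 m/s.
Components: vₓ = 33.61 sin 55.4° = 27.67 m/s, v_y0 = 33.61 cos 55.4° = 19.09 m/s.
Time to reach x = 39.9 m: t = x/vₓ = 39.9/27.67 = 1.442 s.
Vertical velocity there: v_y = v_y0 − g t = 19.09 − 9.81 × 1.442 = 4.938 m/s.
Speed: √(vₓ² + v_y²) = √(27.67² + 4.938²) = 28.10 m/s.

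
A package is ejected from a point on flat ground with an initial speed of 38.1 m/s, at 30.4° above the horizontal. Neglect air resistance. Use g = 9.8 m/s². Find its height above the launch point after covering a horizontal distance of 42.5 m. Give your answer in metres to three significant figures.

16.7 m

vₓ = 38.10 cos 30.4° = 32.86 m/s; v_y0 = 38.10 sin 30.4° = 19.28 m/s.
At x = 42.5 m, t = x/vₓ = 42.5/32.86 = 1.293 s.
Height: y = v_y0 t − ½ g t² = 19.28 × 1.293 − 4.900 × 1.293² = 24.93 − 8.196 = 16.74 m.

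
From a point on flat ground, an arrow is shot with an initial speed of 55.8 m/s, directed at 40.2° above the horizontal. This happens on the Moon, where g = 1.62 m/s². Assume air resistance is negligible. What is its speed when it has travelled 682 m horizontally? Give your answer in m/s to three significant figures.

43.8 m/s

Horizontal component vₓ = 55.80 cos 40.2° = 42.62 m/s; vertical v_y0 = 55.80 sin 40.2° = 36.02 m/s.
x = vₓ t ⇒ t = 682/42.62 = 16.00 s.
Vertical velocity there: v_y = v_y0 − g t = 36.02 − 1.62 × 16.00 = 10.09 m/s.
Speed: √(vₓ² + v_y²) = √(42.62² + 10.09²) = 43.80 m/s.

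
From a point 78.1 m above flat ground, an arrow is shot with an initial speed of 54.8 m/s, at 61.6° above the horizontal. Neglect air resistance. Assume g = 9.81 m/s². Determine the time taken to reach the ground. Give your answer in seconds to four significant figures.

vₓ = 54.80 cos 61.6° = 26.06 m/s; v_y0 = 54.80 sin 61.6° = 48.20 m/s.
Vertical motion (up positive, ground at y = 0): 4.905 t² − (48.20) t − 78.1 = 0, so t = (48.20 + √(48.20² + 2·9.81·78.1)) / 9.81 = (48.20 + 62.10) / 9.81 = 11.24 s.

11.24 s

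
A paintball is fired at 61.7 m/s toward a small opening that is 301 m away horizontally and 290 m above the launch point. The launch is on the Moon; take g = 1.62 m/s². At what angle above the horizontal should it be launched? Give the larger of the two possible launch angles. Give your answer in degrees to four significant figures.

86.06°

Trajectory: y = x tanθ − g x² (1 + tan²θ)/(2v₀²). With x = 301, y = 290, v₀ = 61.7, g = 1.62:
19.28 tan²θ − 301 tanθ + (309.3) = 0.
tanθ = [301 ± √(301² − 4 × 19.28 × (309.3))] / (2 × 19.28) = (301 ± 258.4) / 38.55, giving tanθ = 1.106 or 14.51.
θ = 47.88° or 86.06°; the larger is 86.06°.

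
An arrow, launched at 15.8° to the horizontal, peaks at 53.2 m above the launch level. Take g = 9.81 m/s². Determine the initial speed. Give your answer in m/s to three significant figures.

119 m/s

At the peak v_y = 0, so v_y0 = √(2gH) = √(2 × 9.81 × 53.2) = 32.31 m/s.
v_y0 = v₀ sin θ ⇒ v₀ = 32.31 / sin 15.8° = 118.7 m/s.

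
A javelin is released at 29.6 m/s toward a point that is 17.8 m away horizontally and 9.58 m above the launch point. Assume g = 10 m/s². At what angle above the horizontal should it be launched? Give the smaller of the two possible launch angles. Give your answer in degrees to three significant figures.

Trajectory: y = x tanθ − g x² (1 + tan²θ)/(2v₀²). With x = 17.8, y = 9.58, v₀ = 29.6, g = 10.0:
1.808 tan²θ − 17.8 tanθ + (11.39) = 0.
tanθ = [17.8 ± √(17.8² − 4 × 1.808 × (11.39))] / (2 × 1.808) = (17.8 ± 15.31) / 3.616, giving tanθ = 0.6878 or 9.157.
θ = 34.52° or 83.77°; the smaller is 34.52°.

34.5°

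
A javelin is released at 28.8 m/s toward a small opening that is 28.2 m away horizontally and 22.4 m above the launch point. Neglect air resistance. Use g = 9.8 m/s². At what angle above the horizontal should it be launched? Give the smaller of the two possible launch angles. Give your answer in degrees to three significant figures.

50.2°

Trajectory: y = x tanθ − g x² (1 + tan²θ)/(2v₀²). With x = 28.2, y = 22.4, v₀ = 28.8, g = 9.80:
4.698 tan²θ − 28.2 tanθ + (27.10) = 0.
tanθ = [28.2 ± √(28.2² − 4 × 4.698 × (27.10))] / (2 × 4.698) = (28.2 ± 16.91) / 9.396, giving tanθ = 1.201 or 4.801.
θ = 50.23° or 78.23°; the smaller is 50.23°.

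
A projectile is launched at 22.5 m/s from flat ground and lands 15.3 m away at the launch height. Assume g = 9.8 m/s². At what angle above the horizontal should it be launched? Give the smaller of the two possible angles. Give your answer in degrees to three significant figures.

8.61°

From R = (v₀²/g) sin 2θ: sin 2θ = 9.80 × 15.3 / 506.25 = 0.2962.
2θ = 17.23° or 180° − 17.23° = 162.8°, so θ = 8.614° or 81.39°.
The smaller angle is 8.614°.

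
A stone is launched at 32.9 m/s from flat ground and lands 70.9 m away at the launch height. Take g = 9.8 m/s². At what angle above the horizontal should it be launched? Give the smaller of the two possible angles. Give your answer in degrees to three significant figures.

20.0°

Level-ground range R = v₀² sin(2θ)/g ⇒ sin(2θ) = gR/v₀² = 9.80 × 70.9 / 32.9² = 0.6419.
2θ = 39.94° or 180° − 39.94° = 140.1°, so θ = 19.97° or 70.03°.
The smaller angle is 19.97°.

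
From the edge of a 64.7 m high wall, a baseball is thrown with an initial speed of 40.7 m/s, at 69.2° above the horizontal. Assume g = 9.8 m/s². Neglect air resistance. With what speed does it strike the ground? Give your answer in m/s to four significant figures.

Horizontal component vₓ = 40.70 cos 69.2° = 14.45 m/s; vertical v_y0 = 40.70 sin 69.2° = 38.05 m/s.
The projectile lands when y = 64.7 + (38.05) t − ½·9.80·t² = 0. Positive root: t = (38.05 + √(38.05² + 2·9.80·64.7)) / 9.80 = (38.05 + 52.11) / 9.80 = 9.200 s.
Vertical velocity at impact: v_y = v_y0 − g t = 38.05 − 9.80 × 9.200 = −52.11 m/s.
Speed: |v| = √(vₓ² + v_y²) = √(14.45² + 52.11²) = 54.08 m/s.

54.08 m/s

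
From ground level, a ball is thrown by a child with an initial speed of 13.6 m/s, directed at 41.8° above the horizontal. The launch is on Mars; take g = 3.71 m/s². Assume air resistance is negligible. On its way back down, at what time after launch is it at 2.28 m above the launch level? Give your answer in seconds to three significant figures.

4.62 s

Resolve: vₓ = 13.60 cos 41.8° = 10.14 m/s and v_y0 = 13.60 sin 41.8° = 9.065 m/s.
Set y = v_y0 t − ½ g t² = 2.28: 1.855 t² − 9.065 t + 2.28 = 0.
t = [9.065 ± √(9.065² − 2·3.71·2.28)] / 3.71 = (9.065 ± 8.078) / 3.71, so t = 0.2660 s or t = 4.621 s.
The descending-branch root is 4.621 s.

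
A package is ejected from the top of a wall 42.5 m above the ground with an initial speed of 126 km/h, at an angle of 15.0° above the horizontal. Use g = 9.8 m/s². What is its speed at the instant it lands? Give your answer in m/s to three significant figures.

Convert: 126 km/h = 126/3.6 = 35.00 m/s.
Horizontal component vₓ = 35.00 cos 15.0° = 33.81 m/s; vertical v_y0 = 35.00 sin 15.0° = 9.059 m/s.
The projectile lands when y = 42.5 + (9.059) t − ½·9.80·t² = 0. Positive root: t = (9.059 + √(9.059² + 2·9.80·42.5)) / 9.80 = (9.059 + 30.25) / 9.80 = 4.011 s.
Vertical velocity at impact: v_y = v_y0 − g t = 9.059 − 9.80 × 4.011 = −30.25 m/s.
Speed: |v| = √(vₓ² + v_y²) = √(33.81² + 30.25²) = 45.37 m/s.

45.4 m/s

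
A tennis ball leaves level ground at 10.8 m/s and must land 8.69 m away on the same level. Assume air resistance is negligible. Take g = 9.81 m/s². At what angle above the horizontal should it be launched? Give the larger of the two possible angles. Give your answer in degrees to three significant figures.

R = v₀² sin 2θ / g gives sin 2θ = gR/v₀² = 9.81·8.69/10.8² = 0.7309.
2θ = 46.96° or 180° − 46.96° = 133.0°, so θ = 23.48° or 66.52°.
The larger angle is 66.52°.

66.5°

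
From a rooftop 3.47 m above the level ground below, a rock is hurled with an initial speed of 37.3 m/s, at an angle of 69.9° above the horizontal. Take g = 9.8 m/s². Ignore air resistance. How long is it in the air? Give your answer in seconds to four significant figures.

7.246 s

Components: vₓ = 37.30 cos 69.9° = 12.82 m/s, v_y0 = 37.30 sin 69.9° = 35.03 m/s.
The projectile lands when y = 3.47 + (35.03) t − ½·9.80·t² = 0. Positive root: t = (35.03 + √(35.03² + 2·9.80·3.47)) / 9.80 = (35.03 + 35.99) / 9.80 = 7.246 s.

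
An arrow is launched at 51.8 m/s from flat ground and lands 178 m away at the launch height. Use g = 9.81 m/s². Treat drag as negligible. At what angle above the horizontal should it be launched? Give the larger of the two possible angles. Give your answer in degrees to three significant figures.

69.7°

R = v₀² sin 2θ / g gives sin 2θ = gR/v₀² = 9.81·178/51.8² = 0.6508.
2θ = 40.60° or 180° − 40.60° = 139.4°, so θ = 20.30° or 69.70°.
The larger angle is 69.70°.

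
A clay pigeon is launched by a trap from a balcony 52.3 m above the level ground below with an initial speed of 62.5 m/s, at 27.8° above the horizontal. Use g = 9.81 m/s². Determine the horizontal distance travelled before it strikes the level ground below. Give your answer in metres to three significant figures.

Resolve: vₓ = 62.50 cos 27.8° = 55.29 m/s and v_y0 = 62.50 sin 27.8° = 29.15 m/s.
The projectile lands when y = 52.3 + (29.15) t − ½·9.81·t² = 0. Positive root: t = (29.15 + √(29.15² + 2·9.81·52.3)) / 9.81 = (29.15 + 43.31) / 9.81 = 7.386 s.
Horizontal distance: R = vₓ t = 55.29 × 7.386 = 408.4 m.

408 m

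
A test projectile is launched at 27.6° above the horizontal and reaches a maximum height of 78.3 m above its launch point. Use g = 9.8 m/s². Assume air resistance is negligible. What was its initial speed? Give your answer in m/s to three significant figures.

84.6 m/s

At the peak v_y = 0, so v_y0 = √(2gH) = √(2 × 9.80 × 78.3) = 39.17 m/s.
v_y0 = v₀ sin θ ⇒ v₀ = 39.17 / sin 27.6° = 84.56 m/s.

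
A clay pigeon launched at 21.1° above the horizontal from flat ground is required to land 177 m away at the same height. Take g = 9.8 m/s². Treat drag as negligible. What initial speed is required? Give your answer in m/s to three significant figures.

Level-ground range: R = v₀² sin(2θ)/g, so v₀ = √(gR / sin 2θ).
v₀ = √(9.80 × 177 / sin 42.20°) = √(1735 / 0.6717) = √2582.3 = 50.82 m/s.

50.8 m/s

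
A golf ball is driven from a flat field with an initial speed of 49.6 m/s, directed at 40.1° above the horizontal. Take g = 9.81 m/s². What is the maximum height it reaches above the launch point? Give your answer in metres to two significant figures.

52 m

Resolve: vₓ = 49.60 cos 40.1° = 37.94 m/s and v_y0 = 49.60 sin 40.1° = 31.95 m/s.
At the apex v_y = 0, so H = v_y0²/(2g) = 31.95²/19.62 = 52.02 m.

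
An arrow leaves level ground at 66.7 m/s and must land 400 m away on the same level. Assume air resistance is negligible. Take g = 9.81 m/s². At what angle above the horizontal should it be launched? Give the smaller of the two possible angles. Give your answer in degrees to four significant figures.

30.94°

R = v₀² sin 2θ / g gives sin 2θ = gR/v₀² = 9.81·400/66.7² = 0.8820.
2θ = 61.89° or 180° − 61.89° = 118.1°, so θ = 30.94° or 59.06°.
The smaller angle is 30.94°.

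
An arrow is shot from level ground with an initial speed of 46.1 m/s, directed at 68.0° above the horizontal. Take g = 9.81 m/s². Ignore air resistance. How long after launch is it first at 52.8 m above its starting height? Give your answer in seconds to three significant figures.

1.49 s

Horizontal component vₓ = 46.10 cos 68.0° = 17.27 m/s; vertical v_y0 = 46.10 sin 68.0° = 42.74 m/s.
Height y(t) = 42.74 t − 4.905 t² = 52.8 gives 4.905 t² − 42.74 t + 52.8 = 0.
t = [42.74 ± √(42.74² − 2·9.81·52.8)] / 9.81 = (42.74 ± 28.13) / 9.81, so t = 1.490 s or t = 7.224 s.
The first (ascending) time is 1.490 s.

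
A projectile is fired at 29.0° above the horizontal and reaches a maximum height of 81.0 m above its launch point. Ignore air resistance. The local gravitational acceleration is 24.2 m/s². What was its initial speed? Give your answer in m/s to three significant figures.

129 m/s

At the peak v_y = 0, so v_y0 = √(2gH) = √(2 × 24.2 × 81.0) = 62.61 m/s.
v_y0 = v₀ sin θ ⇒ v₀ = 62.61 / sin 29.0° = 129.1 m/s.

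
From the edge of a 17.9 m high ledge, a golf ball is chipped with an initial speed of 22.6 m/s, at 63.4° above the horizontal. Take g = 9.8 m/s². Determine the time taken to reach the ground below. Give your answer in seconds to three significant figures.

Horizontal component vₓ = 22.60 cos 63.4° = 10.12 m/s; vertical v_y0 = 22.60 sin 63.4° = 20.21 m/s.
The projectile lands when y = 17.9 + (20.21) t − ½·9.80·t² = 0. Positive root: t = (20.21 + √(20.21² + 2·9.80·17.9)) / 9.80 = (20.21 + 27.55) / 9.80 = 4.874 s.

4.87 s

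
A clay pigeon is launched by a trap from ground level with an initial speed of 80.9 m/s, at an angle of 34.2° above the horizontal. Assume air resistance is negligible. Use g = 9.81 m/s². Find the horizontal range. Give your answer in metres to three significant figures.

Resolve: vₓ = 80.90 cos 34.2° = 66.91 m/s and v_y0 = 80.90 sin 34.2° = 45.47 m/s.
Flight time T = 2 v_y0 / g = 9.271 s.
Range: R = vₓ T = 66.91 × 9.271 = 620.3 m.

620 m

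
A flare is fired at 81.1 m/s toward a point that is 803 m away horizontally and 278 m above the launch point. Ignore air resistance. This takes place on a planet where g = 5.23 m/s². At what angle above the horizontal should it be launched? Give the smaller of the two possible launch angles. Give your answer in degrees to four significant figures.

Trajectory: y = x tanθ − g x² (1 + tan²θ)/(2v₀²). With x = 803, y = 278, v₀ = 81.1, g = 5.23:
256.4 tan²θ − 803 tanθ + (534.4) = 0.
tanθ = [803 ± √(803² − 4 × 256.4 × (534.4))] / (2 × 256.4) = (803 ± 311.2) / 512.7, giving tanθ = 0.9592 or 2.173.
θ = 43.81° or 65.29°; the smaller is 43.81°.

43.81°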